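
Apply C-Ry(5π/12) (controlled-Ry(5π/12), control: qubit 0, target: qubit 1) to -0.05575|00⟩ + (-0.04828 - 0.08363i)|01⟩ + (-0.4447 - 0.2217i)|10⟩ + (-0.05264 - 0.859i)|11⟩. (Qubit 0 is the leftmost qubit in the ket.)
-0.05575|00⟩ + (-0.04828 - 0.08363i)|01⟩ + (-0.3208 + 0.347i)|10⟩ + (-0.3125 - 0.8165i)|11⟩

C-Ry(5π/12) leaves the control-|0⟩ kets |00⟩, |01⟩ unchanged and applies Ry(5π/12) to qubit 1 on the control-|1⟩ pair (|10⟩, |11⟩).
Ry(5π/12) = [[cos(θ/2), −sin(θ/2)], [sin(θ/2), cos(θ/2)]]; θ = 5π/12, cos(θ/2) ≈ 0.793353, sin(θ/2) ≈ 0.608761.
With a = amp(|10⟩) = (-0.4447 - 0.2217i) and b = amp(|11⟩) = (-0.05264 - 0.859i):
new amp(|10⟩) = (0.793353)·a + (-0.608761)·b = (-0.3208 + 0.347i)
new amp(|11⟩) = (0.608761)·a + (0.793353)·b = (-0.3125 - 0.8165i)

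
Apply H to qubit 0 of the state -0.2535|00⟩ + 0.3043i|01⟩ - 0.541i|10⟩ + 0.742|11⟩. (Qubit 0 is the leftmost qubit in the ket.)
(-0.1793 - 0.3825i)|00⟩ + (0.5247 + 0.2152i)|01⟩ + (-0.1793 + 0.3825i)|10⟩ + (-0.5247 + 0.2152i)|11⟩

H on qubit 0 mixes each pair of kets that differ only in qubit 0: amplitudes (a, b) of (|…0…⟩, |…1…⟩) become ((a + b)/√2, (a − b)/√2). Kets absent from the input have amplitude 0.
(|00⟩, |10⟩): (a, b) = (-0.2535, -0.541i) → ((-0.1793 - 0.3825i), (-0.1793 + 0.3825i))
(|01⟩, |11⟩): (a, b) = (0.3043i, 0.742) → ((0.5247 + 0.2152i), (-0.5247 + 0.2152i))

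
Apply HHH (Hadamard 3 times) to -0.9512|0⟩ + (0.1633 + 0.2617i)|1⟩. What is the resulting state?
(-0.5571 + 0.185i)|0⟩ + (-0.7881 - 0.185i)|1⟩

H² = I, so H^3 = H: a single Hadamard. With (a, b) = (-0.9512, (0.1633 + 0.2617i)), H gives ((a + b)/√2, (a − b)/√2) = ((-0.5571 + 0.185i), (-0.7881 - 0.185i)).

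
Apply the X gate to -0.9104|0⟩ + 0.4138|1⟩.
0.4138|0⟩ - 0.9104|1⟩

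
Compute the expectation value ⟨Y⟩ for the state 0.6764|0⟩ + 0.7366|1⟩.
0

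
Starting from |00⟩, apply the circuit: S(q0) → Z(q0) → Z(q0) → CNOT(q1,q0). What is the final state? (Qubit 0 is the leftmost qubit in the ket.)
|00⟩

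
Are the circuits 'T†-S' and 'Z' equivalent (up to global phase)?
No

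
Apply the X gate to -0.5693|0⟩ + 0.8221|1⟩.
0.8221|0⟩ - 0.5693|1⟩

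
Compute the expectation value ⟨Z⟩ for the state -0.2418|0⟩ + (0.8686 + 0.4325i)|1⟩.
-0.8831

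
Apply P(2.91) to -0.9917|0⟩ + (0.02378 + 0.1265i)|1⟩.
-0.9917|0⟩ + (-0.05218 - 0.1177i)|1⟩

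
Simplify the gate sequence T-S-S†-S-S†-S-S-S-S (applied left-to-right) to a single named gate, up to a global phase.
T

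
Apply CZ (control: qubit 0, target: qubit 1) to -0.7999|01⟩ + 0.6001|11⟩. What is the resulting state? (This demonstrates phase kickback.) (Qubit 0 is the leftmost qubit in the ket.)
-0.7999|01⟩ - 0.6001|11⟩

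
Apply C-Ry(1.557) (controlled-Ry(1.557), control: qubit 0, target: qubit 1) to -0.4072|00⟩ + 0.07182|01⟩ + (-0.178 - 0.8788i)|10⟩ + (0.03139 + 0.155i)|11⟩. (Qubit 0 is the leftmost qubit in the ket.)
-0.4072|00⟩ + 0.07182|01⟩ + (-0.1488 - 0.7345i)|10⟩ + (-0.1026 - 0.5067i)|11⟩

C-Ry(1.557) leaves the control-|0⟩ kets |00⟩, |01⟩ unchanged and applies Ry(1.557) to qubit 1 on the control-|1⟩ pair (|10⟩, |11⟩).
Ry(1.557) = [[cos(θ/2), −sin(θ/2)], [sin(θ/2), cos(θ/2)]]; θ = 1.557, cos(θ/2) ≈ 0.711968, sin(θ/2) ≈ 0.702212.
With a = amp(|10⟩) = (-0.178 - 0.8788i) and b = amp(|11⟩) = (0.03139 + 0.155i):
new amp(|10⟩) = (0.711968)·a + (-0.702212)·b = (-0.1488 - 0.7345i)
new amp(|11⟩) = (0.702212)·a + (0.711968)·b = (-0.1026 - 0.5067i)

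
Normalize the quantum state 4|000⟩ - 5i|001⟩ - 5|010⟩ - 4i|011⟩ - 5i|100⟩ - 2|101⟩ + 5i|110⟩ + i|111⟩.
0.3417|000⟩ - 0.4272i|001⟩ - 0.4272|010⟩ - 0.3417i|011⟩ - 0.4272i|100⟩ - 0.1709|101⟩ + 0.4272i|110⟩ + 0.08544i|111⟩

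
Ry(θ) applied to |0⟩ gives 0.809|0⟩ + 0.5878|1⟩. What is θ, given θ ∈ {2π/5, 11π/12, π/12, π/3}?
2π/5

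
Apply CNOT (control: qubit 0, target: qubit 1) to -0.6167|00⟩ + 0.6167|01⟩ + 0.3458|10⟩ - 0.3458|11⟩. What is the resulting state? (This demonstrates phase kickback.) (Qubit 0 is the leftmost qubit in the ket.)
-0.6167|00⟩ + 0.6167|01⟩ - 0.3458|10⟩ + 0.3458|11⟩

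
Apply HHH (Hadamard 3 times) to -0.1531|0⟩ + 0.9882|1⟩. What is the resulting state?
0.5905|0⟩ - 0.807|1⟩

H² = I, so H^3 = H: a single Hadamard. With (a, b) = (-0.1531, 0.9882), H gives ((a + b)/√2, (a − b)/√2) = (0.5905, -0.807).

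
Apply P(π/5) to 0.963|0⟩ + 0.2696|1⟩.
0.963|0⟩ + (0.2181 + 0.1585i)|1⟩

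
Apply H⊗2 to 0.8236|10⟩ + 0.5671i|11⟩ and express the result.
(0.4118 + 0.2836i)|00⟩ + (0.4118 - 0.2836i)|01⟩ + (-0.4118 - 0.2836i)|10⟩ + (-0.4118 + 0.2836i)|11⟩

H⊗2 gives amp(|y⟩) = (1/2) Σ_x (−1)^(x·y) amp(|x⟩), where x·y is the number of positions in which both x and y have a 1.
|00⟩: (0.8236 + 0.5671i)/2 = (0.4118 + 0.2836i)
|01⟩: (0.8236 - 0.5671i)/2 = (0.4118 - 0.2836i)
|10⟩: (-0.8236 - 0.5671i)/2 = (-0.4118 - 0.2836i)
|11⟩: (-0.8236 + 0.5671i)/2 = (-0.4118 + 0.2836i)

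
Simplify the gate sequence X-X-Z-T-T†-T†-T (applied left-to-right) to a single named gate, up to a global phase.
Z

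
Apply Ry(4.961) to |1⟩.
-0.614|0⟩ - 0.7893|1⟩

Ry(4.961) = [[cos(θ/2), −sin(θ/2)], [sin(θ/2), cos(θ/2)]]; θ = 4.961, cos(θ/2) ≈ -0.789322, sin(θ/2) ≈ 0.61398.
With a = amp(|0⟩) = 0 and b = amp(|1⟩) = 1:
new amp(|0⟩) = (-0.789322)·a + (-0.61398)·b = -0.614
new amp(|1⟩) = (0.61398)·a + (-0.789322)·b = -0.7893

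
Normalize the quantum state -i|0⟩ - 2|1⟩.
-(1/√5)i|0⟩ - 0.8944|1⟩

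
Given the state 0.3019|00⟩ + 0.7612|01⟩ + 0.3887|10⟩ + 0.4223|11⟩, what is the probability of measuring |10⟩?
0.1511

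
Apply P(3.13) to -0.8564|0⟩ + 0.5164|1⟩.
-0.8564|0⟩ + (-0.5164 + 0.005986i)|1⟩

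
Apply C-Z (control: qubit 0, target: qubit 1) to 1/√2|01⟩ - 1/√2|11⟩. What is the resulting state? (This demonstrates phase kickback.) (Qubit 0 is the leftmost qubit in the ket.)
1/√2|01⟩ + 1/√2|11⟩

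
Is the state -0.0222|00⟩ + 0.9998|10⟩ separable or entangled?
Separable

Writing the state as a|00⟩ + b|01⟩ + c|10⟩ + d|11⟩, it is a product state iff ad − bc = 0.
Here (a, b, c, d) = (-0.0222, 0, 0.9998, 0): ad − bc = (-0.0222)(0) − (0)(0.9998) = 0, so the state is separable.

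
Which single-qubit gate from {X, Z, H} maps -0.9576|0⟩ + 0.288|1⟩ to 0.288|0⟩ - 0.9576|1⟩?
X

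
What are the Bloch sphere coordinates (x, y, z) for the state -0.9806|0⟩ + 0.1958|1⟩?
(-0.384, 0, 0.9232)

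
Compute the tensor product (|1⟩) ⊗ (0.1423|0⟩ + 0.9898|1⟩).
0.1423|10⟩ + 0.9898|11⟩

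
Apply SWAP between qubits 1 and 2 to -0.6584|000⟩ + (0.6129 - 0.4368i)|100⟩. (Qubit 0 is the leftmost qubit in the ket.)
-0.6584|000⟩ + (0.6129 - 0.4368i)|100⟩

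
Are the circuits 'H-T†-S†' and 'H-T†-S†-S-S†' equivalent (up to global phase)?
Yes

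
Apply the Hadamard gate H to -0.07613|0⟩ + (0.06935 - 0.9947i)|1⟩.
(-0.004794 - 0.7034i)|0⟩ + (-0.1029 + 0.7034i)|1⟩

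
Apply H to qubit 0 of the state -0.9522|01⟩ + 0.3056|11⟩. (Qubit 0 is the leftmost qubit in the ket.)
-0.4572|01⟩ - 0.8894|11⟩

H on qubit 0 mixes each pair of kets that differ only in qubit 0: amplitudes (a, b) of (|…0…⟩, |…1…⟩) become ((a + b)/√2, (a − b)/√2). Kets absent from the input have amplitude 0.
(|01⟩, |11⟩): (a, b) = (-0.9522, 0.3056) → (-0.4572, -0.8894)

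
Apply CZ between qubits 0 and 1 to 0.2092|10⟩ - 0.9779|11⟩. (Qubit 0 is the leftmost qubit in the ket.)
0.2092|10⟩ + 0.9779|11⟩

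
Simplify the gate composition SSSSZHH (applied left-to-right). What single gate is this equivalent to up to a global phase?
Z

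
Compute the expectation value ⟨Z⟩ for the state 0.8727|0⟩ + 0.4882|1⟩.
0.5233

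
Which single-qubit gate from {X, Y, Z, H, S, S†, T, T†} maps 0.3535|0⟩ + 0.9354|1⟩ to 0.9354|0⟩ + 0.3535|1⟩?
X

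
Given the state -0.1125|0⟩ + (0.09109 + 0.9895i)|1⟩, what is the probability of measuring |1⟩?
0.9874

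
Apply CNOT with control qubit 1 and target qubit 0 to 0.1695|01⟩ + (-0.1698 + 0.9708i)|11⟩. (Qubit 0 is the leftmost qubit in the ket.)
(-0.1698 + 0.9708i)|01⟩ + 0.1695|11⟩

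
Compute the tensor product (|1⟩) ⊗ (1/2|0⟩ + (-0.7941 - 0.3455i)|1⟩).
1/2|10⟩ + (-0.7941 - 0.3455i)|11⟩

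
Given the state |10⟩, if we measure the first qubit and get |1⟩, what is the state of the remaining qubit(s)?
|0⟩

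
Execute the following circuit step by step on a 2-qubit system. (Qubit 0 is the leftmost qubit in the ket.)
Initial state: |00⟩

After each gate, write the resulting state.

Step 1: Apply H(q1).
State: 1/√2|00⟩ + 1/√2|01⟩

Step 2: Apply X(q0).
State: 1/√2|10⟩ + 1/√2|11⟩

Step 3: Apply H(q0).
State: 1/2|00⟩ + 1/2|01⟩ - 1/2|10⟩ - 1/2|11⟩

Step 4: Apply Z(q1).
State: 1/2|00⟩ - 1/2|01⟩ - 1/2|10⟩ + 1/2|11⟩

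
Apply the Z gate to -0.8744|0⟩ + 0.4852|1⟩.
-0.8744|0⟩ - 0.4852|1⟩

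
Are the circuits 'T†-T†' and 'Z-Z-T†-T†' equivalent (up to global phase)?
Yes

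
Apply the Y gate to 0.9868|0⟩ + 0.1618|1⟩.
-0.1618i|0⟩ + 0.9868i|1⟩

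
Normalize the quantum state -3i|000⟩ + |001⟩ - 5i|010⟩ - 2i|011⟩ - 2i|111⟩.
-0.4575i|000⟩ + 0.1525|001⟩ - 0.7625i|010⟩ - 0.305i|011⟩ - 0.305i|111⟩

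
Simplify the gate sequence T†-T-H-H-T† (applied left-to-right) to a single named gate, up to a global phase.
T†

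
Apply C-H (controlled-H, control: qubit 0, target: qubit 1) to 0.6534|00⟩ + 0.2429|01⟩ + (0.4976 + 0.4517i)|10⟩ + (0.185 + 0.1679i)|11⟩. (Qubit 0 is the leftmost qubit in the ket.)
0.6534|00⟩ + 0.2429|01⟩ + (0.4827 + 0.4381i)|10⟩ + (0.221 + 0.2007i)|11⟩

C-H leaves the control-|0⟩ kets |00⟩, |01⟩ unchanged and applies H to qubit 1 on the control-|1⟩ pair (|10⟩, |11⟩).
H = [[1/√2, 1/√2], [1/√2, -1/√2]].
With a = amp(|10⟩) = (0.4976 + 0.4517i) and b = amp(|11⟩) = (0.185 + 0.1679i):
new amp(|10⟩) = (1/√2)·a + (1/√2)·b = (0.4827 + 0.4381i)
new amp(|11⟩) = (1/√2)·a + (-1/√2)·b = (0.221 + 0.2007i)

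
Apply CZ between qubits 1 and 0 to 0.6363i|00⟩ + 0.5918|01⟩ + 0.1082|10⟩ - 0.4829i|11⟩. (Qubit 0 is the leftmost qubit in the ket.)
0.6363i|00⟩ + 0.5918|01⟩ + 0.1082|10⟩ + 0.4829i|11⟩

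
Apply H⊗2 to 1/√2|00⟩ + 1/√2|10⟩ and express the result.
1/√2|00⟩ + 1/√2|01⟩

H⊗2 gives amp(|y⟩) = (1/2) Σ_x (−1)^(x·y) amp(|x⟩), where x·y is the number of positions in which both x and y have a 1.
|00⟩: (1/√2 + 1/√2)/2 = 1/√2
|01⟩: (1/√2 + 1/√2)/2 = 1/√2
|10⟩: (1/√2 - 1/√2)/2 = 0
|11⟩: (1/√2 - 1/√2)/2 = 0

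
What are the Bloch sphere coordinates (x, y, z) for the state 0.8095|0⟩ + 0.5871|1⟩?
(0.9505, 0, 0.3106)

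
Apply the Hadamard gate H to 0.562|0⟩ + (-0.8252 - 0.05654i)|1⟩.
(-0.1861 - 0.03998i)|0⟩ + (0.9809 + 0.03998i)|1⟩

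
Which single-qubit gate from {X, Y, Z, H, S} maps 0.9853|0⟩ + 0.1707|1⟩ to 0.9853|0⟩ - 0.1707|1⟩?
Z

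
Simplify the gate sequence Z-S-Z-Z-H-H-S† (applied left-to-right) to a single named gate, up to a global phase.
Z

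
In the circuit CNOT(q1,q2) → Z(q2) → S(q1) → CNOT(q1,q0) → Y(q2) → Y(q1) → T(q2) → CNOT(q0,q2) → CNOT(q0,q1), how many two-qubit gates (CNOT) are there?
4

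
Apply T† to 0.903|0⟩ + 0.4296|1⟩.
0.903|0⟩ + (0.3038 - 0.3038i)|1⟩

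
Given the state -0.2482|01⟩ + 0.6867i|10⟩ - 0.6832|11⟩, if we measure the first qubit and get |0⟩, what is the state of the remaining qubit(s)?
-|1⟩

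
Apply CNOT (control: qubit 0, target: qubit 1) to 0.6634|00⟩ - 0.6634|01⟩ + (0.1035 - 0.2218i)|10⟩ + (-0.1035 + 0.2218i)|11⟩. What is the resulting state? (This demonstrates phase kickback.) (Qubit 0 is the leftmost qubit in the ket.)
0.6634|00⟩ - 0.6634|01⟩ + (-0.1035 + 0.2218i)|10⟩ + (0.1035 - 0.2218i)|11⟩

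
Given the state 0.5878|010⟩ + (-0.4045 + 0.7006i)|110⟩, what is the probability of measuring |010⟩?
0.3455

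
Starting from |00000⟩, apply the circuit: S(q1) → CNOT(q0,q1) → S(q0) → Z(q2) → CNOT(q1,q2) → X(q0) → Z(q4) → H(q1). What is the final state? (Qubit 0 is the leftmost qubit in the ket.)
1/√2|10000⟩ + 1/√2|11000⟩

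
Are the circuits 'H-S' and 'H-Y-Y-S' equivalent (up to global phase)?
Yes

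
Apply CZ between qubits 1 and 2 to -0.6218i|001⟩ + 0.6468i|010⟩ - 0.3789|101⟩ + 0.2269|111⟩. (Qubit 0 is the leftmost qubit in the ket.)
-0.6218i|001⟩ + 0.6468i|010⟩ - 0.3789|101⟩ - 0.2269|111⟩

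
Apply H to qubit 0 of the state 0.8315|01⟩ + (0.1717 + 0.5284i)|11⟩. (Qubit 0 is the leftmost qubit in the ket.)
(0.7094 + 0.3736i)|01⟩ + (0.4665 - 0.3736i)|11⟩

H on qubit 0 mixes each pair of kets that differ only in qubit 0: amplitudes (a, b) of (|…0…⟩, |…1…⟩) become ((a + b)/√2, (a − b)/√2). Kets absent from the input have amplitude 0.
(|01⟩, |11⟩): (a, b) = (0.8315, (0.1717 + 0.5284i)) → ((0.7094 + 0.3736i), (0.4665 - 0.3736i))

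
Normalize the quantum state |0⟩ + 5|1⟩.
0.1961|0⟩ + 0.9806|1⟩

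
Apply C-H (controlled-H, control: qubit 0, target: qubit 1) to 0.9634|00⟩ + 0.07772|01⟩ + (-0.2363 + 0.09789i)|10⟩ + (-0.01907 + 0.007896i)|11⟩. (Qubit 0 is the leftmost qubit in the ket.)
0.9634|00⟩ + 0.07772|01⟩ + (-0.1806 + 0.0748i)|10⟩ + (-0.1536 + 0.06364i)|11⟩

C-H leaves the control-|0⟩ kets |00⟩, |01⟩ unchanged and applies H to qubit 1 on the control-|1⟩ pair (|10⟩, |11⟩).
H = [[1/√2, 1/√2], [1/√2, -1/√2]].
With a = amp(|10⟩) = (-0.2363 + 0.09789i) and b = amp(|11⟩) = (-0.01907 + 0.007896i):
new amp(|10⟩) = (1/√2)·a + (1/√2)·b = (-0.1806 + 0.0748i)
new amp(|11⟩) = (1/√2)·a + (-1/√2)·b = (-0.1536 + 0.06364i)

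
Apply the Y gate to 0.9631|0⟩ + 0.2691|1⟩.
-0.2691i|0⟩ + 0.9631i|1⟩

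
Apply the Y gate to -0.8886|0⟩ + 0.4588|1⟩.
-0.4588i|0⟩ - 0.8886i|1⟩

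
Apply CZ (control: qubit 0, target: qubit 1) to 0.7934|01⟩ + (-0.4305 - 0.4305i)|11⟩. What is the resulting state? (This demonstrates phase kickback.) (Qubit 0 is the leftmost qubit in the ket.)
0.7934|01⟩ + (0.4305 + 0.4305i)|11⟩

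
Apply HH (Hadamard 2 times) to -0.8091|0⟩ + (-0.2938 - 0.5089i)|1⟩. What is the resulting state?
-0.8091|0⟩ + (-0.2938 - 0.5089i)|1⟩

H² = I, so an even number of Hadamards cancels: H^2 = I and the state is unchanged.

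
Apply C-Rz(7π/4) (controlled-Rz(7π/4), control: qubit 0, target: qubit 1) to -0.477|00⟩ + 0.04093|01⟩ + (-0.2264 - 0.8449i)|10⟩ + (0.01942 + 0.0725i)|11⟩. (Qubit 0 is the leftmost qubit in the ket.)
-0.477|00⟩ + 0.04093|01⟩ + (-0.1142 + 0.8672i)|10⟩ + (-0.04569 - 0.05955i)|11⟩

C-Rz(7π/4) leaves the control-|0⟩ kets |00⟩, |01⟩ unchanged and applies Rz(7π/4) to qubit 1 on the control-|1⟩ pair (|10⟩, |11⟩).
Rz(7π/4) = [[e^(−iθ/2), 0], [0, e^(iθ/2)]] with e^(±iθ/2) = cos(θ/2) ± i·sin(θ/2); θ = 7π/4, cos(θ/2) ≈ -0.92388, sin(θ/2) ≈ 0.382683.
With a = amp(|10⟩) = (-0.2264 - 0.8449i) and b = amp(|11⟩) = (0.01942 + 0.0725i):
new amp(|10⟩) = (-0.92388 - 0.382683i)·a = (-0.1142 + 0.8672i)
new amp(|11⟩) = (-0.92388 + 0.382683i)·b = (-0.04569 - 0.05955i)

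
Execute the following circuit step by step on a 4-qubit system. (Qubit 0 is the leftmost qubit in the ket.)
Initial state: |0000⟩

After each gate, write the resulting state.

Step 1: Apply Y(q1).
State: i|0100⟩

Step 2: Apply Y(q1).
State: |0000⟩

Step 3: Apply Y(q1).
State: i|0100⟩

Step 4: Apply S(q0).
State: i|0100⟩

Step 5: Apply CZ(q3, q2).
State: i|0100⟩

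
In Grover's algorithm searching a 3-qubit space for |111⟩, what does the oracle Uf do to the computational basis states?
Uf|x⟩ = -|x⟩ if x = 111, else |x⟩ (phase flip on target)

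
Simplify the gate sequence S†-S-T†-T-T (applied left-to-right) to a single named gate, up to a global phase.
T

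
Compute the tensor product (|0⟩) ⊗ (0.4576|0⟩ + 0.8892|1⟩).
0.4576|00⟩ + 0.8892|01⟩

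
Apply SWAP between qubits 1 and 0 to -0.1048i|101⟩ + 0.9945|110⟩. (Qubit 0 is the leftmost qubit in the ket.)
-0.1048i|011⟩ + 0.9945|110⟩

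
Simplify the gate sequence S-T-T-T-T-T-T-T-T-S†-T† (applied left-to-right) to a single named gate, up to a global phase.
T†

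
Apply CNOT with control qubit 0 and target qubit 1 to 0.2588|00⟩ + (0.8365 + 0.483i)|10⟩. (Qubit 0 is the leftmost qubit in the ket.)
0.2588|00⟩ + (0.8365 + 0.483i)|11⟩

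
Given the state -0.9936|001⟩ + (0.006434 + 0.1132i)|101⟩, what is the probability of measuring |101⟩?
0.01286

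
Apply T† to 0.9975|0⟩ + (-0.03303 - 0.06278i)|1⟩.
0.9975|0⟩ + (-0.06775 - 0.02104i)|1⟩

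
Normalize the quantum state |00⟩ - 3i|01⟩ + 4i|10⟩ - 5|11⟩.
0.14|00⟩ - 0.4201i|01⟩ + 0.5601i|10⟩ - 0.7001|11⟩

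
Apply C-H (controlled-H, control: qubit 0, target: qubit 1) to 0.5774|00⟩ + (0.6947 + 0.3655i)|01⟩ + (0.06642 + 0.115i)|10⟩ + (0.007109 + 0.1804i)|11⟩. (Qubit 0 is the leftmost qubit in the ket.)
0.5774|00⟩ + (0.6947 + 0.3655i)|01⟩ + (0.05199 + 0.2089i)|10⟩ + (0.04194 - 0.04624i)|11⟩

C-H leaves the control-|0⟩ kets |00⟩, |01⟩ unchanged and applies H to qubit 1 on the control-|1⟩ pair (|10⟩, |11⟩).
H = [[1/√2, 1/√2], [1/√2, -1/√2]].
With a = amp(|10⟩) = (0.06642 + 0.115i) and b = amp(|11⟩) = (0.007109 + 0.1804i):
new amp(|10⟩) = (1/√2)·a + (1/√2)·b = (0.05199 + 0.2089i)
new amp(|11⟩) = (1/√2)·a + (-1/√2)·b = (0.04194 - 0.04624i)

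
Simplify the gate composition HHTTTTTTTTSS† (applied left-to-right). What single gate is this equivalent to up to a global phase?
I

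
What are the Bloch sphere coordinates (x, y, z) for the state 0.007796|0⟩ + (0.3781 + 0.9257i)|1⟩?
(0.005895, 0.01443, -0.9998)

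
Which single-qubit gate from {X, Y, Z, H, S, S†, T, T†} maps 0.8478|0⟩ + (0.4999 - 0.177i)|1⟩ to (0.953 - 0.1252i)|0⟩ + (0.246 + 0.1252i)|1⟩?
H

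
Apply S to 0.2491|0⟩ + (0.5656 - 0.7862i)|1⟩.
0.2491|0⟩ + (0.7862 + 0.5656i)|1⟩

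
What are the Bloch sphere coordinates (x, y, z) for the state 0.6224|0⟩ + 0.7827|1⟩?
(0.9743, 0, -0.2252)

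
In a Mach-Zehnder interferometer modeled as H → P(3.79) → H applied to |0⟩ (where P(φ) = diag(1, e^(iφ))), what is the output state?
(0.1015 - 0.302i)|0⟩ + (0.8985 + 0.302i)|1⟩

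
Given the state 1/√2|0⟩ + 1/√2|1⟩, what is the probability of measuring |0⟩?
1/2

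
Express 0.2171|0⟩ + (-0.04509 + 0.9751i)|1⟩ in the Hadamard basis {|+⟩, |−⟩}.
(0.1216 + 0.6895i)|+⟩ + (0.1854 - 0.6895i)|−⟩

With |ψ⟩ = α|0⟩ + β|1⟩, the Hadamard-basis coefficients are ⟨+|ψ⟩ = (α + β)/√2 and ⟨−|ψ⟩ = (α − β)/√2.
Here α = 0.2171, β = (-0.04509 + 0.9751i): (α + β)/√2 = (0.1216 + 0.6895i), (α − β)/√2 = (0.1854 - 0.6895i).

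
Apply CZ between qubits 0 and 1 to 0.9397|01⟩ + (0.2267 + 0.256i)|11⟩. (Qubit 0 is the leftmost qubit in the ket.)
0.9397|01⟩ + (-0.2267 - 0.256i)|11⟩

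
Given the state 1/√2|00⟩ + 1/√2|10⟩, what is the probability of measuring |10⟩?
1/2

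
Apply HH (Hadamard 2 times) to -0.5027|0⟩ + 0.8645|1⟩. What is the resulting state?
-0.5027|0⟩ + 0.8645|1⟩

H² = I, so an even number of Hadamards cancels: H^2 = I and the state is unchanged.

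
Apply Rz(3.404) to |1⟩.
(-0.1308 + 0.9914i)|1⟩

Rz(3.404) = [[e^(−iθ/2), 0], [0, e^(iθ/2)]] with e^(±iθ/2) = cos(θ/2) ± i·sin(θ/2); θ = 3.404, cos(θ/2) ≈ -0.130828, sin(θ/2) ≈ 0.991405.
With a = amp(|0⟩) = 0 and b = amp(|1⟩) = 1:
new amp(|0⟩) = (-0.130828 - 0.991405i)·a = 0
new amp(|1⟩) = (-0.130828 + 0.991405i)·b = (-0.1308 + 0.9914i)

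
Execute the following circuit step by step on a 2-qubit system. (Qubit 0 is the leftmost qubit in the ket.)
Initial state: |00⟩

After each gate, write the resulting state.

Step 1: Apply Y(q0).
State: i|10⟩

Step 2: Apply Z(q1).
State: i|10⟩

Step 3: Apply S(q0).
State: -|10⟩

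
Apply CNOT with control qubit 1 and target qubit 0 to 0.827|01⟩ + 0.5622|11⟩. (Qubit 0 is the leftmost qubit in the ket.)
0.5622|01⟩ + 0.827|11⟩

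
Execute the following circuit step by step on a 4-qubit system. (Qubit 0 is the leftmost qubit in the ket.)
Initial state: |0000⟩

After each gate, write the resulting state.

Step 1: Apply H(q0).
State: 1/√2|0000⟩ + 1/√2|1000⟩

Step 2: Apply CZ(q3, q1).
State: 1/√2|0000⟩ + 1/√2|1000⟩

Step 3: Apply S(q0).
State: 1/√2|0000⟩ + (1/√2)i|1000⟩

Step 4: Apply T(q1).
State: 1/√2|0000⟩ + (1/√2)i|1000⟩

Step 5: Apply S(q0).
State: 1/√2|0000⟩ - 1/√2|1000⟩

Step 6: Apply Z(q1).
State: 1/√2|0000⟩ - 1/√2|1000⟩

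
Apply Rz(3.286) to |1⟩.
(-0.07214 + 0.9974i)|1⟩

Rz(3.286) = [[e^(−iθ/2), 0], [0, e^(iθ/2)]] with e^(±iθ/2) = cos(θ/2) ± i·sin(θ/2); θ = 3.286, cos(θ/2) ≈ -0.072141, sin(θ/2) ≈ 0.997394.
With a = amp(|0⟩) = 0 and b = amp(|1⟩) = 1:
new amp(|0⟩) = (-0.072141 - 0.997394i)·a = 0
new amp(|1⟩) = (-0.072141 + 0.997394i)·b = (-0.07214 + 0.9974i)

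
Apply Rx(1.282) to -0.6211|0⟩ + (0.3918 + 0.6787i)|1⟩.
(-0.09195 - 0.2343i)|0⟩ + (0.314 + 0.9154i)|1⟩

Rx(1.282) = [[cos(θ/2), −i·sin(θ/2)], [−i·sin(θ/2), cos(θ/2)]]; θ = 1.282, cos(θ/2) ≈ 0.801498, sin(θ/2) ≈ 0.597997.
With a = amp(|0⟩) = -0.6211 and b = amp(|1⟩) = (0.3918 + 0.6787i):
new amp(|0⟩) = (0.801498)·a + (-0.597997i)·b = (-0.09195 - 0.2343i)
new amp(|1⟩) = (-0.597997i)·a + (0.801498)·b = (0.314 + 0.9154i)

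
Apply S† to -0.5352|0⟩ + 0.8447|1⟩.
-0.5352|0⟩ - 0.8447i|1⟩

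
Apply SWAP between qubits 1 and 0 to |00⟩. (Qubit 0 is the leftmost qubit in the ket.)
|00⟩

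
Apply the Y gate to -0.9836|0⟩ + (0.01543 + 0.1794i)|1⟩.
(0.1794 - 0.01543i)|0⟩ - 0.9836i|1⟩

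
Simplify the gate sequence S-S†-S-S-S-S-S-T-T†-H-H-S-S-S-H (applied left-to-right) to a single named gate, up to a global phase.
H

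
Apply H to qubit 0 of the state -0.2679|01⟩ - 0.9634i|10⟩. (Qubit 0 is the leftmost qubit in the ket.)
-0.6812i|00⟩ - 0.1894|01⟩ + 0.6812i|10⟩ - 0.1894|11⟩

H on qubit 0 mixes each pair of kets that differ only in qubit 0: amplitudes (a, b) of (|…0…⟩, |…1…⟩) become ((a + b)/√2, (a − b)/√2). Kets absent from the input have amplitude 0.
(|00⟩, |10⟩): (a, b) = (0, -0.9634i) → (-0.6812i, 0.6812i)
(|01⟩, |11⟩): (a, b) = (-0.2679, 0) → (-0.1894, -0.1894)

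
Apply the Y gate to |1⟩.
-i|0⟩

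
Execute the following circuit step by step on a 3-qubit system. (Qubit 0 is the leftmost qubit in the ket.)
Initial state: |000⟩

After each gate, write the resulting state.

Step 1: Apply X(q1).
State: |010⟩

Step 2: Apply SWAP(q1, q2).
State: |001⟩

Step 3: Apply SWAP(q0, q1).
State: |001⟩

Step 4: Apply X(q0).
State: |101⟩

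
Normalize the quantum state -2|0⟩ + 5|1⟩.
-0.3714|0⟩ + 0.9285|1⟩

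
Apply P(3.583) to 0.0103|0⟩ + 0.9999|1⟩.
0.0103|0⟩ + (-0.9041 - 0.4272i)|1⟩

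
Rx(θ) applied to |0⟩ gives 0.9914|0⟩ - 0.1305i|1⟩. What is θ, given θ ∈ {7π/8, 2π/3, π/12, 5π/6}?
π/12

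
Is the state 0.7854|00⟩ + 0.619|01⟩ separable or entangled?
Separable

Writing the state as a|00⟩ + b|01⟩ + c|10⟩ + d|11⟩, it is a product state iff ad − bc = 0.
Here (a, b, c, d) = (0.7854, 0.619, 0, 0): ad − bc = (0.7854)(0) − (0.619)(0) = 0, so the state is separable.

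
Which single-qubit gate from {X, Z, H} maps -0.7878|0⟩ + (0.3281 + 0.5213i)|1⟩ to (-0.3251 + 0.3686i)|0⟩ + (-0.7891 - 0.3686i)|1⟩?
H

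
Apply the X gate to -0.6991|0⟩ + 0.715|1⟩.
0.715|0⟩ - 0.6991|1⟩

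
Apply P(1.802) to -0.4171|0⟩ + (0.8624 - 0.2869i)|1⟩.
-0.4171|0⟩ + (0.08165 + 0.9052i)|1⟩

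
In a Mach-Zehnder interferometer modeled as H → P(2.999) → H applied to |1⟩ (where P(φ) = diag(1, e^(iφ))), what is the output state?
(0.9949 - 0.07105i)|0⟩ + (0.005075 + 0.07105i)|1⟩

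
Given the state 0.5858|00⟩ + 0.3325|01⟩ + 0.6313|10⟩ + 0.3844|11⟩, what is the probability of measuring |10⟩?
0.3985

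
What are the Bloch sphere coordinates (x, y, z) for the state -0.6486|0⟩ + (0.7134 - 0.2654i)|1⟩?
(-0.9254, 0.3443, -0.1587)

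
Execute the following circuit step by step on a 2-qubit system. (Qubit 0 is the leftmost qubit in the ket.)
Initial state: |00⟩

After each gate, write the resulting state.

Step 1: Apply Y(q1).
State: i|01⟩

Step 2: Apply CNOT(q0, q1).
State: i|01⟩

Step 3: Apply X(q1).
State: i|00⟩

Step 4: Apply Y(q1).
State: -|01⟩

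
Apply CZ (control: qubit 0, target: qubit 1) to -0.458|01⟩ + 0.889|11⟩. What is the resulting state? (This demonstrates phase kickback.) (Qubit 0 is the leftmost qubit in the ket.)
-0.458|01⟩ - 0.889|11⟩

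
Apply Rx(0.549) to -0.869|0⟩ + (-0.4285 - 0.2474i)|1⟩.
(-0.9035 + 0.1162i)|0⟩ + (-0.4125 - 0.002581i)|1⟩

Rx(0.549) = [[cos(θ/2), −i·sin(θ/2)], [−i·sin(θ/2), cos(θ/2)]]; θ = 0.549, cos(θ/2) ≈ 0.962561, sin(θ/2) ≈ 0.271066.
With a = amp(|0⟩) = -0.869 and b = amp(|1⟩) = (-0.4285 - 0.2474i):
new amp(|0⟩) = (0.962561)·a + (-0.271066i)·b = (-0.9035 + 0.1162i)
new amp(|1⟩) = (-0.271066i)·a + (0.962561)·b = (-0.4125 - 0.002581i)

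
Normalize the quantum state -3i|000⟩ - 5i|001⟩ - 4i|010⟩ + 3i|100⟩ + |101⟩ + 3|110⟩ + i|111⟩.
-0.3586i|000⟩ - 0.5976i|001⟩ - 0.4781i|010⟩ + 0.3586i|100⟩ + 0.1195|101⟩ + 0.3586|110⟩ + 0.1195i|111⟩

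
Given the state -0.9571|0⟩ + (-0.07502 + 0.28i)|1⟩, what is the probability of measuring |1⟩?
0.08403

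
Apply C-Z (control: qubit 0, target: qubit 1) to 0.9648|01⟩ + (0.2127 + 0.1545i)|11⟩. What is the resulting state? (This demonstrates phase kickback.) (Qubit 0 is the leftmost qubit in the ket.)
0.9648|01⟩ + (-0.2127 - 0.1545i)|11⟩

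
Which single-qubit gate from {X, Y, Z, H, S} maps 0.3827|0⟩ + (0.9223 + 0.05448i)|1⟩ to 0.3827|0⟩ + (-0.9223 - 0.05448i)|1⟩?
Z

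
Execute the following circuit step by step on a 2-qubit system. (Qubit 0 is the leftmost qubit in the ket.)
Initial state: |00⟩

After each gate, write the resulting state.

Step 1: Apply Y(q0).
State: i|10⟩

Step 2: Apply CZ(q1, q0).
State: i|10⟩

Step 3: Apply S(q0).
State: -|10⟩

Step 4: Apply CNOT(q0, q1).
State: -|11⟩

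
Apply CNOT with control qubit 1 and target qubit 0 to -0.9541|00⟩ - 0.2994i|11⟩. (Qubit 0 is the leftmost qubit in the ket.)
-0.9541|00⟩ - 0.2994i|01⟩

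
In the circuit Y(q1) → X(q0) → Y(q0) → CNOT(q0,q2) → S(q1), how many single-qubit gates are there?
4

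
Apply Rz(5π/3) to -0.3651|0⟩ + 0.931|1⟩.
(0.3162 + 0.1826i)|0⟩ + (-0.8063 + 0.4655i)|1⟩

Rz(5π/3) = [[e^(−iθ/2), 0], [0, e^(iθ/2)]] with e^(±iθ/2) = cos(θ/2) ± i·sin(θ/2); θ = 5π/3, cos(θ/2) ≈ -0.866025, sin(θ/2) ≈ 0.5.
With a = amp(|0⟩) = -0.3651 and b = amp(|1⟩) = 0.931:
new amp(|0⟩) = (-0.866025 - 0.5i)·a = (0.3162 + 0.1826i)
new amp(|1⟩) = (-0.866025 + 0.5i)·b = (-0.8063 + 0.4655i)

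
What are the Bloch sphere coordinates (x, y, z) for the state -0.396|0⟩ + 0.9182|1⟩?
(-0.7272, 0, -0.6863)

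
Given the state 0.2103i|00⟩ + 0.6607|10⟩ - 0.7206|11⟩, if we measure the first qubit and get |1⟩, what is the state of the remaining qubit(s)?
0.6758|0⟩ - 0.7371|1⟩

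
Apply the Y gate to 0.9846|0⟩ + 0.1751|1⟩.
-0.1751i|0⟩ + 0.9846i|1⟩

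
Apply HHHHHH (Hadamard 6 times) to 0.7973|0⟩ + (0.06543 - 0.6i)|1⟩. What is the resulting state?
0.7973|0⟩ + (0.06543 - 0.6i)|1⟩

H² = I, so an even number of Hadamards cancels: H^6 = I and the state is unchanged.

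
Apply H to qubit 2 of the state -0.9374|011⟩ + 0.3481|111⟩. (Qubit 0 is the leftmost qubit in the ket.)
-0.6628|010⟩ + 0.6628|011⟩ + 0.2461|110⟩ - 0.2461|111⟩

H on qubit 2 mixes each pair of kets that differ only in qubit 2: amplitudes (a, b) of (|…0…⟩, |…1…⟩) become ((a + b)/√2, (a − b)/√2). Kets absent from the input have amplitude 0.
(|010⟩, |011⟩): (a, b) = (0, -0.9374) → (-0.6628, 0.6628)
(|110⟩, |111⟩): (a, b) = (0, 0.3481) → (0.2461, -0.2461)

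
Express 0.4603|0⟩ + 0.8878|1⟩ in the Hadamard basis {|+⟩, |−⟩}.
0.9533|+⟩ - 0.3023|−⟩

With |ψ⟩ = α|0⟩ + β|1⟩, the Hadamard-basis coefficients are ⟨+|ψ⟩ = (α + β)/√2 and ⟨−|ψ⟩ = (α − β)/√2.
Here α = 0.4603, β = 0.8878: (α + β)/√2 = 0.9533, (α − β)/√2 = -0.3023.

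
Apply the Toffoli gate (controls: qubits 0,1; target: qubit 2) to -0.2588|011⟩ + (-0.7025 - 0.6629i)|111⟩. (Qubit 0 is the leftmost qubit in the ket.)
-0.2588|011⟩ + (-0.7025 - 0.6629i)|110⟩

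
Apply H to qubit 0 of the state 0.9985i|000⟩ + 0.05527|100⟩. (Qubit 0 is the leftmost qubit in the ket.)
(0.03908 + 0.706i)|000⟩ + (-0.03908 + 0.706i)|100⟩

H on qubit 0 mixes each pair of kets that differ only in qubit 0: amplitudes (a, b) of (|…0…⟩, |…1…⟩) become ((a + b)/√2, (a − b)/√2). Kets absent from the input have amplitude 0.
(|000⟩, |100⟩): (a, b) = (0.9985i, 0.05527) → ((0.03908 + 0.706i), (-0.03908 + 0.706i))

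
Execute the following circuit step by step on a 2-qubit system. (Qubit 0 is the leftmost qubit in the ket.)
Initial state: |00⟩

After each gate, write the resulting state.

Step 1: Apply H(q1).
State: 1/√2|00⟩ + 1/√2|01⟩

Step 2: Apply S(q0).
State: 1/√2|00⟩ + 1/√2|01⟩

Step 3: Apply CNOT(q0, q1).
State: 1/√2|00⟩ + 1/√2|01⟩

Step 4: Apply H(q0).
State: 1/2|00⟩ + 1/2|01⟩ + 1/2|10⟩ + 1/2|11⟩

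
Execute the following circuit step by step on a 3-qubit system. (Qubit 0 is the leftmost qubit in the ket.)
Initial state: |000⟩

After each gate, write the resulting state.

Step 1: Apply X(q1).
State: |010⟩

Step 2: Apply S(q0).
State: |010⟩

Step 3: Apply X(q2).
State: |011⟩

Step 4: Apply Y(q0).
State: i|111⟩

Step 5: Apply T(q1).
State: (-1/√2 + (1/√2)i)|111⟩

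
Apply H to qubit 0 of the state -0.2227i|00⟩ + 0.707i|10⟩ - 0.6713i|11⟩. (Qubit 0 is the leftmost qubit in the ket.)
0.3425i|00⟩ - 0.4747i|01⟩ - 0.6574i|10⟩ + 0.4747i|11⟩

H on qubit 0 mixes each pair of kets that differ only in qubit 0: amplitudes (a, b) of (|…0…⟩, |…1…⟩) become ((a + b)/√2, (a − b)/√2). Kets absent from the input have amplitude 0.
(|00⟩, |10⟩): (a, b) = (-0.2227i, 0.707i) → (0.3425i, -0.6574i)
(|01⟩, |11⟩): (a, b) = (0, -0.6713i) → (-0.4747i, 0.4747i)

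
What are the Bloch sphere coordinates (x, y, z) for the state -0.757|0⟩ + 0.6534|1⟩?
(-0.9892, 0, 0.1461)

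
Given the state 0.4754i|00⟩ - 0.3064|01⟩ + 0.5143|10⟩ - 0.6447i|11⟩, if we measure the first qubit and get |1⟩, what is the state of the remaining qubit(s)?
0.6236|0⟩ - 0.7817i|1⟩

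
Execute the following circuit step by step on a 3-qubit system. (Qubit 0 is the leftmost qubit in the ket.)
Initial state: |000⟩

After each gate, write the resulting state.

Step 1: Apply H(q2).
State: 1/√2|000⟩ + 1/√2|001⟩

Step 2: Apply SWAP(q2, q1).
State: 1/√2|000⟩ + 1/√2|010⟩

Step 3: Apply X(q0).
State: 1/√2|100⟩ + 1/√2|110⟩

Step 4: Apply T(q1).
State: 1/√2|100⟩ + (1/2 + (1/2)i)|110⟩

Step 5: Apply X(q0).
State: 1/√2|000⟩ + (1/2 + (1/2)i)|010⟩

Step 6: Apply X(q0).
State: 1/√2|100⟩ + (1/2 + (1/2)i)|110⟩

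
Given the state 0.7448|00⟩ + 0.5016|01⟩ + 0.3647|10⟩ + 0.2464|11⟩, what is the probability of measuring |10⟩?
0.133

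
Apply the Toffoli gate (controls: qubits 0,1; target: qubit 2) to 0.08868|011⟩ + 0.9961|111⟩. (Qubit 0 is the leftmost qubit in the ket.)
0.08868|011⟩ + 0.9961|110⟩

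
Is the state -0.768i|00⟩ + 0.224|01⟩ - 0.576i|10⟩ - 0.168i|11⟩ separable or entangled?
Entangled

Writing the state as a|00⟩ + b|01⟩ + c|10⟩ + d|11⟩, it is a product state iff ad − bc = 0.
Here (a, b, c, d) = (-0.768i, 0.224, -0.576i, -0.168i): ad − bc = (-0.768i)(-0.168i) − (0.224)(-0.576i) = (-0.129 + 0.129i) ≠ 0, so the state is entangled.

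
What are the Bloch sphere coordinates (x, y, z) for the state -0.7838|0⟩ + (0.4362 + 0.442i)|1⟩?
(-0.6838, -0.6929, 0.2287)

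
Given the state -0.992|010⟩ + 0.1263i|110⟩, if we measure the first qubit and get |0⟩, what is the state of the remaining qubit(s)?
-|10⟩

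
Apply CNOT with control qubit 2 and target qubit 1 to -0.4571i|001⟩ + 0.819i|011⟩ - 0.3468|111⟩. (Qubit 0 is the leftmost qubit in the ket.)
0.819i|001⟩ - 0.4571i|011⟩ - 0.3468|101⟩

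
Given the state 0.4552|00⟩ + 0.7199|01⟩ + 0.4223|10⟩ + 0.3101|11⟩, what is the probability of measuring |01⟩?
0.5183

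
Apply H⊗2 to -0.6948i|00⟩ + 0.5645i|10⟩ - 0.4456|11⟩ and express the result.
(-0.2228 - 0.06515i)|00⟩ + (0.2228 - 0.06515i)|01⟩ + (0.2228 - 0.6297i)|10⟩ + (-0.2228 - 0.6297i)|11⟩

H⊗2 gives amp(|y⟩) = (1/2) Σ_x (−1)^(x·y) amp(|x⟩), where x·y is the number of positions in which both x and y have a 1.
|00⟩: (-0.6948i + 0.5645i - 0.4456)/2 = (-0.2228 - 0.06515i)
|01⟩: (-0.6948i + 0.5645i + 0.4456)/2 = (0.2228 - 0.06515i)
|10⟩: (-0.6948i - 0.5645i + 0.4456)/2 = (0.2228 - 0.6297i)
|11⟩: (-0.6948i - 0.5645i - 0.4456)/2 = (-0.2228 - 0.6297i)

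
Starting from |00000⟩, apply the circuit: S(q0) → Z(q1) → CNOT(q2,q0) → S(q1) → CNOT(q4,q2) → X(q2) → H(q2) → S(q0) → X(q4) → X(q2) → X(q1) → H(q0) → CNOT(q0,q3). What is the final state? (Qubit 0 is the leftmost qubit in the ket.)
-1/2|01001⟩ + 1/2|01101⟩ - 1/2|11011⟩ + 1/2|11111⟩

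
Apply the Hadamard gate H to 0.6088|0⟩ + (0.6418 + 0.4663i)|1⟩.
(0.8843 + 0.3297i)|0⟩ + (-0.02333 - 0.3297i)|1⟩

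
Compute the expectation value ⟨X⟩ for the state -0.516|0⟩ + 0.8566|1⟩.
-0.884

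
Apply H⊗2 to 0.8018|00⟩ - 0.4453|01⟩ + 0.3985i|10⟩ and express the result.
(0.1783 + 0.1993i)|00⟩ + (0.6236 + 0.1993i)|01⟩ + (0.1783 - 0.1993i)|10⟩ + (0.6236 - 0.1993i)|11⟩

H⊗2 gives amp(|y⟩) = (1/2) Σ_x (−1)^(x·y) amp(|x⟩), where x·y is the number of positions in which both x and y have a 1.
|00⟩: (0.8018 - 0.4453 + 0.3985i)/2 = (0.1783 + 0.1993i)
|01⟩: (0.8018 + 0.4453 + 0.3985i)/2 = (0.6236 + 0.1993i)
|10⟩: (0.8018 - 0.4453 - 0.3985i)/2 = (0.1783 - 0.1993i)
|11⟩: (0.8018 + 0.4453 - 0.3985i)/2 = (0.6236 - 0.1993i)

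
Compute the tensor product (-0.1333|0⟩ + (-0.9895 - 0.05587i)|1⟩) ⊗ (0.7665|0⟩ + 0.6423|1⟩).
-0.1022|00⟩ - 0.08562|01⟩ + (-0.7585 - 0.04282i)|10⟩ + (-0.6356 - 0.03589i)|11⟩

amp(|b₁b₂…⟩) = product of the factor amplitudes for bits b₁, b₂, …; only kets whose every factor amplitude is nonzero survive.
|00⟩: (-0.1333)(0.7665) = -0.1022
|01⟩: (-0.1333)(0.6423) = -0.08562
|10⟩: (-0.9895 - 0.05587i)(0.7665) = (-0.7585 - 0.04282i)
|11⟩: (-0.9895 - 0.05587i)(0.6423) = (-0.6356 - 0.03589i)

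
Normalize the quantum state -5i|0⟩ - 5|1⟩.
-(1/√2)i|0⟩ - 1/√2|1⟩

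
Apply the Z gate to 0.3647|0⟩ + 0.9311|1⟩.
0.3647|0⟩ - 0.9311|1⟩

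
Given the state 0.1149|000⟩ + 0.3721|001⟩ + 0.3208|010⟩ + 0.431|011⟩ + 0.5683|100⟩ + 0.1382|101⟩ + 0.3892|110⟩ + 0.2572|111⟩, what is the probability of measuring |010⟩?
0.1029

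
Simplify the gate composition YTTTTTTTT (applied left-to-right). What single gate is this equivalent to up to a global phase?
Y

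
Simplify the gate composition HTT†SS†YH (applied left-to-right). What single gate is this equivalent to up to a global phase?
Y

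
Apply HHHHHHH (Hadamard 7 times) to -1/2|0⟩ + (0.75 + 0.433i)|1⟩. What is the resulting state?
(0.1768 + 0.3062i)|0⟩ + (-0.8839 - 0.3062i)|1⟩

H² = I, so H^7 = H: a single Hadamard. With (a, b) = (-1/2, (0.75 + 0.433i)), H gives ((a + b)/√2, (a − b)/√2) = ((0.1768 + 0.3062i), (-0.8839 - 0.3062i)).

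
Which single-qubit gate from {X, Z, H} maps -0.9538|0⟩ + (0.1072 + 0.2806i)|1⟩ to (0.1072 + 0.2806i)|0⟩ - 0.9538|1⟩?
X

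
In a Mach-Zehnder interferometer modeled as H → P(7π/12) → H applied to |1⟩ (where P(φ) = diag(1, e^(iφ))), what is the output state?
(0.6294 - 0.483i)|0⟩ + (0.3706 + 0.483i)|1⟩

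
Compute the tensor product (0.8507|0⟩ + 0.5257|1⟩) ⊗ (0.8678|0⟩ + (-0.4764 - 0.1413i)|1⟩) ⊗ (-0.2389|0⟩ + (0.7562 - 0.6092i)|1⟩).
-0.1764|000⟩ + (0.5583 - 0.4497i)|001⟩ + (0.09682 + 0.02872i)|010⟩ + (-0.3797 + 0.156i)|011⟩ - 0.109|100⟩ + (0.345 - 0.2779i)|101⟩ + (0.05983 + 0.01775i)|110⟩ + (-0.2346 + 0.0964i)|111⟩

amp(|b₁b₂…⟩) = product of the factor amplitudes for bits b₁, b₂, …; only kets whose every factor amplitude is nonzero survive.
|000⟩: (0.8507)(0.8678)(-0.2389) = -0.1764
|001⟩: (0.8507)(0.8678)(0.7562 - 0.6092i) = (0.5583 - 0.4497i)
|010⟩: (0.8507)(-0.4764 - 0.1413i)(-0.2389) = (0.09682 + 0.02872i)
|011⟩: (0.8507)(-0.4764 - 0.1413i)(0.7562 - 0.6092i) = (-0.3797 + 0.156i)
|100⟩: (0.5257)(0.8678)(-0.2389) = -0.109
|101⟩: (0.5257)(0.8678)(0.7562 - 0.6092i) = (0.345 - 0.2779i)
|110⟩: (0.5257)(-0.4764 - 0.1413i)(-0.2389) = (0.05983 + 0.01775i)
|111⟩: (0.5257)(-0.4764 - 0.1413i)(0.7562 - 0.6092i) = (-0.2346 + 0.0964i)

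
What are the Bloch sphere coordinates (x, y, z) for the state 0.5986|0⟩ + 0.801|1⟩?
(0.959, 0, -0.2833)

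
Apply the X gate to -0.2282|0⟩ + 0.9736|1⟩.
0.9736|0⟩ - 0.2282|1⟩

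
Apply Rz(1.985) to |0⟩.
(0.5466 - 0.8374i)|0⟩

Rz(1.985) = [[e^(−iθ/2), 0], [0, e^(iθ/2)]] with e^(±iθ/2) = cos(θ/2) ± i·sin(θ/2); θ = 1.985, cos(θ/2) ≈ 0.546598, sin(θ/2) ≈ 0.837395.
With a = amp(|0⟩) = 1 and b = amp(|1⟩) = 0:
new amp(|0⟩) = (0.546598 - 0.837395i)·a = (0.5466 - 0.8374i)
new amp(|1⟩) = (0.546598 + 0.837395i)·b = 0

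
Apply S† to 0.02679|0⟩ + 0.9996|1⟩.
0.02679|0⟩ - 0.9996i|1⟩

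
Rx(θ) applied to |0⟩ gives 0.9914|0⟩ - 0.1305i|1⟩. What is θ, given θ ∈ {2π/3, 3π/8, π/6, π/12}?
π/12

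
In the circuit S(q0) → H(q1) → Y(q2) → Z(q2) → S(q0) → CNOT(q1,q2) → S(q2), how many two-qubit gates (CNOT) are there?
1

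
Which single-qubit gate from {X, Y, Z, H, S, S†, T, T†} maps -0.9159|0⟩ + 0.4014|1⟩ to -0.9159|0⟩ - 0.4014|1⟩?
Z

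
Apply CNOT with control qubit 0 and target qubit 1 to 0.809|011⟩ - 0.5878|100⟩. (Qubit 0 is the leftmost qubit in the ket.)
0.809|011⟩ - 0.5878|110⟩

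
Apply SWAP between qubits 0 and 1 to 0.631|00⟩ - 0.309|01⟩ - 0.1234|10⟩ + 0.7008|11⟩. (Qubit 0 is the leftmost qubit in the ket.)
0.631|00⟩ - 0.1234|01⟩ - 0.309|10⟩ + 0.7008|11⟩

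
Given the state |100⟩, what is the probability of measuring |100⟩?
1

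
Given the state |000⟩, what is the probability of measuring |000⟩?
1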